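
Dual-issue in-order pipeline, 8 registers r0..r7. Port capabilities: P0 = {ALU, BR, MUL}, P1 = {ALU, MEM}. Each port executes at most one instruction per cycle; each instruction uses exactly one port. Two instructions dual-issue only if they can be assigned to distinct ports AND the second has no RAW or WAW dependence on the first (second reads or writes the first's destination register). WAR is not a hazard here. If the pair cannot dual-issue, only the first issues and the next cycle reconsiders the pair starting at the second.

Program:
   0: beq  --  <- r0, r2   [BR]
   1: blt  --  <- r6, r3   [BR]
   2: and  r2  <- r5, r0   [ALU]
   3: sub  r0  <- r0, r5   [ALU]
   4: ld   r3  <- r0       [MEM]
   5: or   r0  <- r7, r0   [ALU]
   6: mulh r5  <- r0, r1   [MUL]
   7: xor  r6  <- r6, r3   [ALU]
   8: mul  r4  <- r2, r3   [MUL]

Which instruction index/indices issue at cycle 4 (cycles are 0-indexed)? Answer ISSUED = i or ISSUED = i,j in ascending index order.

#0 head=0: beq.BR i0 no-port BR/BR
#1 head=1: blt.BR/and.ALU i1&i2 pair
#2 head=3: sub.ALU i3 RAW r0
#3 head=4: ld.MEM/or.ALU i4&i5 pair
#4 head=6: mulh.MUL/xor.ALU i6&i7 pair
#5 head=8: mul.MUL i8 tail

ISSUED = 6,7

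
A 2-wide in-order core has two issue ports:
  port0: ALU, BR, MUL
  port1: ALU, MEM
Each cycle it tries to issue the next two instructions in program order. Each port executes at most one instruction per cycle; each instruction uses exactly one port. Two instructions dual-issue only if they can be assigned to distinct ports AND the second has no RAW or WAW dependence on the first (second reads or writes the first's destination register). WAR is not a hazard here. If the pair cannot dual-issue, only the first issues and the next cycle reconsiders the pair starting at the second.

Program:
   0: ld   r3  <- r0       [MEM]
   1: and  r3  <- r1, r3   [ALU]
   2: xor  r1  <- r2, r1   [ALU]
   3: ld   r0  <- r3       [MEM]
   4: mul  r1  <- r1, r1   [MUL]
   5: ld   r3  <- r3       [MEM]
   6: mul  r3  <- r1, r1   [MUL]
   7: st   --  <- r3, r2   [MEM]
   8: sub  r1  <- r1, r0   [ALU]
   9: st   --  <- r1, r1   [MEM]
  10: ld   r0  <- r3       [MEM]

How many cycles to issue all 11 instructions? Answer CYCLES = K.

CYCLES = 8

  cy0 -> i0 (ld) RAW+WAW r3
  cy1 -> i1&i2 (and+xor) pair
  cy2 -> i3&i4 (ld+mul) pair
  cy3 -> i5 (ld) WAW r3
  cy4 -> i6 (mul) RAW r3
  cy5 -> i7&i8 (st+sub) pair
  cy6 -> i9 (st) no-port MEM/MEM
  cy7 -> i10 (ld) tail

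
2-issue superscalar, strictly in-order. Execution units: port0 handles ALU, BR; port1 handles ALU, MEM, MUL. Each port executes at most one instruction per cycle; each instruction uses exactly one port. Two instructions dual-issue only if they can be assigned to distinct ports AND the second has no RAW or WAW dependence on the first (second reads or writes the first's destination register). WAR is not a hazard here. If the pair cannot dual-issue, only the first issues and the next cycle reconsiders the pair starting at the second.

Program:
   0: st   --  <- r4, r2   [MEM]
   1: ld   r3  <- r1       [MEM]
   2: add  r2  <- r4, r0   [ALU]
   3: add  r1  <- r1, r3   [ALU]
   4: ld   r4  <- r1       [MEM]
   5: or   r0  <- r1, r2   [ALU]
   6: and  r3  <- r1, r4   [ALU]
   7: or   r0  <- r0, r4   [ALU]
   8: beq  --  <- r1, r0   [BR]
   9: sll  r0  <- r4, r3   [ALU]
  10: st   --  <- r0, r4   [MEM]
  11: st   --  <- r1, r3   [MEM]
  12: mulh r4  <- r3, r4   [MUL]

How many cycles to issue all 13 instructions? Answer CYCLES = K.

0. st @i0  | no-port MEM/MEM
1. ld+add @i1&i2  | 2-wide
2. add @i3  | RAW r1
3. ld+or @i4&i5  | 2-wide
4. and+or @i6&i7  | 2-wide
5. beq+sll @i8&i9  | 2-wide
6. st @i10  | no-port MEM/MEM
7. st @i11  | no-port MEM/MUL
8. mulh @i12  | tail

CYCLES = 9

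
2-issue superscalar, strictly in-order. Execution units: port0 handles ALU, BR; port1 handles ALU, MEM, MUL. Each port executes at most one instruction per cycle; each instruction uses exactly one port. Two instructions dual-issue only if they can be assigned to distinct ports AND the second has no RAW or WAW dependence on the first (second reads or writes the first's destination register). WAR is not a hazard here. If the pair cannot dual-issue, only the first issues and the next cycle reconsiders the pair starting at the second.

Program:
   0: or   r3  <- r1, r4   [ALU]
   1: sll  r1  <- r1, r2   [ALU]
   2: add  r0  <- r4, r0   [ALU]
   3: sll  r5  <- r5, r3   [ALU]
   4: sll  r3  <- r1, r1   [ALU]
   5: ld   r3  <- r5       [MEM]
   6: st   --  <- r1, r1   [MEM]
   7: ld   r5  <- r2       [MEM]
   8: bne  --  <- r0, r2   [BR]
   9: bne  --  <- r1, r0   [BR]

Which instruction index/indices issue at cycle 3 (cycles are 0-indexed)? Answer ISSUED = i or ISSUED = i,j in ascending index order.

ISSUED = 5

[0] i0/i1  or.ALU sll.ALU  -- 2-wide
[1] i2/i3  add.ALU sll.ALU  -- 2-wide
[2] i4  sll.ALU  -- WAW r3
[3] i5  ld.MEM  -- no-port MEM/MEM
[4] i6  st.MEM  -- no-port MEM/MEM
[5] i7/i8  ld.MEM bne.BR  -- 2-wide
[6] i9  bne.BR  -- tail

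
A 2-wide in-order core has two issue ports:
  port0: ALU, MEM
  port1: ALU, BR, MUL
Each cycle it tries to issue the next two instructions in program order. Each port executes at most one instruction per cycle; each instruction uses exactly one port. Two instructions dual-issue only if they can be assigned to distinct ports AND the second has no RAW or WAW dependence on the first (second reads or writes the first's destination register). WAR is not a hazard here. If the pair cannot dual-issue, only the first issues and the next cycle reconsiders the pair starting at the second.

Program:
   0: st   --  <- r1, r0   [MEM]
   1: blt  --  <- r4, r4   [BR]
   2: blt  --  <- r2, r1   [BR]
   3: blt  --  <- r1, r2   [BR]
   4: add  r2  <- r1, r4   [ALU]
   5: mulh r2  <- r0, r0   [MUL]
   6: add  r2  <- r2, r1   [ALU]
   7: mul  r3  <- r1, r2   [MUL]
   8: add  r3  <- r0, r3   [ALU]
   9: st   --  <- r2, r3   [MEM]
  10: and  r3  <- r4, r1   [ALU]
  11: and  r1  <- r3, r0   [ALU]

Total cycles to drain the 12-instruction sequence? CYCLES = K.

CYCLES = 9

[0] i0&i1  st.MEM;blt.BR  -- pair
[1] i2  blt.BR  -- no-port BR/BR
[2] i3&i4  blt.BR;add.ALU  -- pair
[3] i5  mulh.MUL  -- RAW+WAW r2
[4] i6  add.ALU  -- RAW r2
[5] i7  mul.MUL  -- RAW+WAW r3
[6] i8  add.ALU  -- RAW r3
[7] i9&i10  st.MEM;and.ALU  -- pair
[8] i11  and.ALU  -- tail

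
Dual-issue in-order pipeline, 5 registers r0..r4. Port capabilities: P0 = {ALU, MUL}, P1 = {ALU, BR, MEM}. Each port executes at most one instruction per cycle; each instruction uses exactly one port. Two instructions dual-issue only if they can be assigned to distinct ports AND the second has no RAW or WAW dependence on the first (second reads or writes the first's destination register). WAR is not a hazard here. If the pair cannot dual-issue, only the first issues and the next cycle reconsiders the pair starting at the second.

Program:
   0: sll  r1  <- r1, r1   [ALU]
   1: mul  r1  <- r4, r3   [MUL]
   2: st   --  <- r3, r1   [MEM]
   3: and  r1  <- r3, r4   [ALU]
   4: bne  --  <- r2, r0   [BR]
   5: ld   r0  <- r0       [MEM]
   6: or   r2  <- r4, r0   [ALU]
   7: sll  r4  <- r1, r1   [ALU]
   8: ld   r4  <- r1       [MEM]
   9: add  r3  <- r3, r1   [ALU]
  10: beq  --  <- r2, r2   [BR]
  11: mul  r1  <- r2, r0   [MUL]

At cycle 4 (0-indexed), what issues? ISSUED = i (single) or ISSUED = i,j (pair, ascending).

ISSUED = 5

[0] i0  sll  -- WAW r1
[1] i1  mul  -- RAW r1
[2] i2,i3  st/and  -- dual
[3] i4  bne  -- no-port BR/MEM
[4] i5  ld  -- RAW r0
[5] i6,i7  or/sll  -- dual
[6] i8,i9  ld/add  -- dual
[7] i10,i11  beq/mul  -- dual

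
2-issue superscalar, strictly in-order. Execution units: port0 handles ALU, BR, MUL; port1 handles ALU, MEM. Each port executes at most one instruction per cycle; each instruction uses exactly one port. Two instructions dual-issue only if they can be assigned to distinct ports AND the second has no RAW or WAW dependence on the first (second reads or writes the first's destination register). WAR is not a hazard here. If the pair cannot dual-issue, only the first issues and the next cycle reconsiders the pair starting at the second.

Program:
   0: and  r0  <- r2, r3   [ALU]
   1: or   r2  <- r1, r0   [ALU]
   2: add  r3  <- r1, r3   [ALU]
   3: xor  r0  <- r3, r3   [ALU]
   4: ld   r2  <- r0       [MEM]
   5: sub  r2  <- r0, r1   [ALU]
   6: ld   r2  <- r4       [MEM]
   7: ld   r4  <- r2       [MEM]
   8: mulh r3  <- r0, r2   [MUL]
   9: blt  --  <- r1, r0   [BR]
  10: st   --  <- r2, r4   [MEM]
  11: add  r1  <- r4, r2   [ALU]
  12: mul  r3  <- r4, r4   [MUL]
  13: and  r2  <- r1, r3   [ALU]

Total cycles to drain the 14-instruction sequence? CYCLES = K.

  cy0 -> i0 (and.ALU) RAW r0
  cy1 -> i1,i2 (or.ALU add.ALU) pair
  cy2 -> i3 (xor.ALU) RAW r0
  cy3 -> i4 (ld.MEM) WAW r2
  cy4 -> i5 (sub.ALU) WAW r2
  cy5 -> i6 (ld.MEM) no-port MEM/MEM
  cy6 -> i7,i8 (ld.MEM mulh.MUL) pair
  cy7 -> i9,i10 (blt.BR st.MEM) pair
  cy8 -> i11,i12 (add.ALU mul.MUL) pair
  cy9 -> i13 (and.ALU) tail

CYCLES = 10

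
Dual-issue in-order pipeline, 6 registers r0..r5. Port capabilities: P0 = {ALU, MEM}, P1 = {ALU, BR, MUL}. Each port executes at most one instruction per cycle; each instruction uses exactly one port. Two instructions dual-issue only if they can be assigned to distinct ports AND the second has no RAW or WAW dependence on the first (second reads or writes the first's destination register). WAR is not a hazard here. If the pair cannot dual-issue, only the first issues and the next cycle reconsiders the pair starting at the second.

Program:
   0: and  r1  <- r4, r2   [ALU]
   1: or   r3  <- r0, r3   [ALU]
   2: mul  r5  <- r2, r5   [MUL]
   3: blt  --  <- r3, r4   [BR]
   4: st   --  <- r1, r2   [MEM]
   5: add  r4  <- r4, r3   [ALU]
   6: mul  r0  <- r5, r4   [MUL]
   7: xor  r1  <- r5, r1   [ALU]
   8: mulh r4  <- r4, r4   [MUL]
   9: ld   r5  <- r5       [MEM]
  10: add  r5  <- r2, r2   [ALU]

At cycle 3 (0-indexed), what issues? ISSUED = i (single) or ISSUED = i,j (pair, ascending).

ISSUED = 5

t=0 i0/i1:and;or ; pair
t=1 i2:mul ; no-port MUL/BR
t=2 i3/i4:blt;st ; pair
t=3 i5:add ; RAW r4
t=4 i6/i7:mul;xor ; pair
t=5 i8/i9:mulh;ld ; pair
t=6 i10:add ; tail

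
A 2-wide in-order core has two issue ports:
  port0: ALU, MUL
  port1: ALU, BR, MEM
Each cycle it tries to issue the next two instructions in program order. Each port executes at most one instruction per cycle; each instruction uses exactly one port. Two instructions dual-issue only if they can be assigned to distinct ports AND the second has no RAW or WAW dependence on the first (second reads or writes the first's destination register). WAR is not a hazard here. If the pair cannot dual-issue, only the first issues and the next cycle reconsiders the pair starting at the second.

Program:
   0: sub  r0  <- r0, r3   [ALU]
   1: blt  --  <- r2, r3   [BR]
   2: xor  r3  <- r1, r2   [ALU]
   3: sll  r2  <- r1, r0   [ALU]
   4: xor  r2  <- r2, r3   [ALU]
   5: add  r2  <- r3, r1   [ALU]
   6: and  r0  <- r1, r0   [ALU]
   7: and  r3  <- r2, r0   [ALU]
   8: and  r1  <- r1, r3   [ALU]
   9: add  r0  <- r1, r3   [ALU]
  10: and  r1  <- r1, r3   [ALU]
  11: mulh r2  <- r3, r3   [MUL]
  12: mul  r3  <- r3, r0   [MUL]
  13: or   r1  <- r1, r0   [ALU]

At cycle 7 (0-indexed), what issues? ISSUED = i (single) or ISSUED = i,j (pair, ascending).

ISSUED = 11

t=0 i0/i1:sub;blt ; dual
t=1 i2/i3:xor;sll ; dual
t=2 i4:xor ; WAW r2
t=3 i5/i6:add;and ; dual
t=4 i7:and ; RAW r3
t=5 i8:and ; RAW r1
t=6 i9/i10:add;and ; dual
t=7 i11:mulh ; no-port MUL/MUL
t=8 i12/i13:mul;or ; dual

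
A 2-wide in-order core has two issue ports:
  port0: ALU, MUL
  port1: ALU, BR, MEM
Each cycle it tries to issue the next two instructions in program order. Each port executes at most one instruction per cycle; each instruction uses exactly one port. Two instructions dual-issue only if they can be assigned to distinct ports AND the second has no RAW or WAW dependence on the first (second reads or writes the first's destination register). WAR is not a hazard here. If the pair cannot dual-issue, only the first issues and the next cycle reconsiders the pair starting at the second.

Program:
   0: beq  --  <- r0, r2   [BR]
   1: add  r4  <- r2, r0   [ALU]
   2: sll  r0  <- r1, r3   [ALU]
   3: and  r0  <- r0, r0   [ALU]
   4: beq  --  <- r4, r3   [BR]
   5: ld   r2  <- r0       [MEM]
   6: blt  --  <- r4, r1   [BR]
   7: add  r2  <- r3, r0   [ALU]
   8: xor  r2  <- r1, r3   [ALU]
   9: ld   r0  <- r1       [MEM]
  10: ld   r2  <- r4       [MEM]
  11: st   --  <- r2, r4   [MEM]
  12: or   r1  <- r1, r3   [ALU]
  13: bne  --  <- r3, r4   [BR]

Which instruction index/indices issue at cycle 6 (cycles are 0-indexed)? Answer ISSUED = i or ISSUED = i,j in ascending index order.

c0: i0&i1 beq/add  pair
c1: i2 sll  RAW+WAW r0
c2: i3&i4 and/beq  pair
c3: i5 ld  no-port MEM/BR
c4: i6&i7 blt/add  pair
c5: i8&i9 xor/ld  pair
c6: i10 ld  no-port MEM/MEM
c7: i11&i12 st/or  pair
c8: i13 bne  tail

ISSUED = 10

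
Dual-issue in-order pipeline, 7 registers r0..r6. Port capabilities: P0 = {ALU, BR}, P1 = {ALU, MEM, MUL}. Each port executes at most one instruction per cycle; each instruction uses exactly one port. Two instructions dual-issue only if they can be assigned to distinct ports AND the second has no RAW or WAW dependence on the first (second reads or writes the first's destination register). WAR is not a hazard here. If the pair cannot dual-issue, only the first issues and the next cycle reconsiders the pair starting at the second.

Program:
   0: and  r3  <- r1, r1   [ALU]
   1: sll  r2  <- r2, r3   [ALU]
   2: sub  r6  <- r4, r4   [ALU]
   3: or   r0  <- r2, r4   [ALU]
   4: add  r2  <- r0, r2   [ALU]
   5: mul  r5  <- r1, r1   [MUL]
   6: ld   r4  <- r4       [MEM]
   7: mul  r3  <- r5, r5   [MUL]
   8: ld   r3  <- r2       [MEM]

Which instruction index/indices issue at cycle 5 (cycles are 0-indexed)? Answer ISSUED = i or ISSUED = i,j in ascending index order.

ISSUED = 7

t=0 i0:and.ALU ; RAW r3
t=1 i1&i2:sll.ALU+sub.ALU ; pair
t=2 i3:or.ALU ; RAW r0
t=3 i4&i5:add.ALU+mul.MUL ; pair
t=4 i6:ld.MEM ; no-port MEM/MUL
t=5 i7:mul.MUL ; no-port MUL/MEM
t=6 i8:ld.MEM ; tail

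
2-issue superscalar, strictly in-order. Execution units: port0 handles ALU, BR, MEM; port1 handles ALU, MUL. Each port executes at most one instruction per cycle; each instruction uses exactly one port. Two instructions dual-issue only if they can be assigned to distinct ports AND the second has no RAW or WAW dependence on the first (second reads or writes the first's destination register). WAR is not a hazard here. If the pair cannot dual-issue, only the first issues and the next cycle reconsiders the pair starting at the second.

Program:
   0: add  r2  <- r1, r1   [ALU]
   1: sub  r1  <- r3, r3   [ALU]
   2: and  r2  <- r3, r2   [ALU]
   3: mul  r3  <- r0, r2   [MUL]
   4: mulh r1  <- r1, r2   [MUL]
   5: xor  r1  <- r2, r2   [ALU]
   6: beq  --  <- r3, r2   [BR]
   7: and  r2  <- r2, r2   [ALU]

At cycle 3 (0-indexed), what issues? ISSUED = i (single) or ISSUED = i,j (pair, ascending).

ISSUED = 4

0. add.ALU sub.ALU @i0&i1  | pair
1. and.ALU @i2  | RAW r2
2. mul.MUL @i3  | no-port MUL/MUL
3. mulh.MUL @i4  | WAW r1
4. xor.ALU beq.BR @i5&i6  | pair
5. and.ALU @i7  | tail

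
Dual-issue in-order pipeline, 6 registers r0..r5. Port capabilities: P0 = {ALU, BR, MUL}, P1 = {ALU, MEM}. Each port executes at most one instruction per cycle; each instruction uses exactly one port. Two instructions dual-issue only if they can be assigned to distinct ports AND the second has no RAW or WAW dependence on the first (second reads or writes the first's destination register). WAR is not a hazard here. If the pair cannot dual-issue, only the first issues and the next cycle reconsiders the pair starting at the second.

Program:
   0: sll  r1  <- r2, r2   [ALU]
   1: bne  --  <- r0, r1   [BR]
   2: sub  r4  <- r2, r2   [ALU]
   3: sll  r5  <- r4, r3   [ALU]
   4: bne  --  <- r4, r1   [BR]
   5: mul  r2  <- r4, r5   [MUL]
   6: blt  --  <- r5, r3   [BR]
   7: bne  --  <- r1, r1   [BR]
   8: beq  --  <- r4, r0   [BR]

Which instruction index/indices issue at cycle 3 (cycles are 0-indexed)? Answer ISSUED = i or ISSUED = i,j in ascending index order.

#0 head=0: sll i0 RAW r1
#1 head=1: bne/sub i1+i2 2-wide
#2 head=3: sll/bne i3+i4 2-wide
#3 head=5: mul i5 no-port MUL/BR
#4 head=6: blt i6 no-port BR/BR
#5 head=7: bne i7 no-port BR/BR
#6 head=8: beq i8 tail

ISSUED = 5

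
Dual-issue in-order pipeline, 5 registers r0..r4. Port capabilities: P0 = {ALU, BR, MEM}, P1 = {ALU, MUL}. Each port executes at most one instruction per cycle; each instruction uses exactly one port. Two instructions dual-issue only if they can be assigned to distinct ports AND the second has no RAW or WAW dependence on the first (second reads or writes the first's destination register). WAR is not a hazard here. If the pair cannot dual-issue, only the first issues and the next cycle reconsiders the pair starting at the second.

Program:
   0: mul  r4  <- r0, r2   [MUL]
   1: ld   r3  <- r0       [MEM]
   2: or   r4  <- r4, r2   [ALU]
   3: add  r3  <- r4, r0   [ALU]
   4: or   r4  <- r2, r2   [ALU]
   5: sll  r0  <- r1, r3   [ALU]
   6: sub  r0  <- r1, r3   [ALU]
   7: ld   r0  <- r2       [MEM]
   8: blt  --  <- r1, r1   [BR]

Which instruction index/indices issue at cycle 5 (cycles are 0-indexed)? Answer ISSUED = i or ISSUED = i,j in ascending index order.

  cy0 -> i0+i1 (mul+ld) dual
  cy1 -> i2 (or) RAW r4
  cy2 -> i3+i4 (add+or) dual
  cy3 -> i5 (sll) WAW r0
  cy4 -> i6 (sub) WAW r0
  cy5 -> i7 (ld) no-port MEM/BR
  cy6 -> i8 (blt) tail

ISSUED = 7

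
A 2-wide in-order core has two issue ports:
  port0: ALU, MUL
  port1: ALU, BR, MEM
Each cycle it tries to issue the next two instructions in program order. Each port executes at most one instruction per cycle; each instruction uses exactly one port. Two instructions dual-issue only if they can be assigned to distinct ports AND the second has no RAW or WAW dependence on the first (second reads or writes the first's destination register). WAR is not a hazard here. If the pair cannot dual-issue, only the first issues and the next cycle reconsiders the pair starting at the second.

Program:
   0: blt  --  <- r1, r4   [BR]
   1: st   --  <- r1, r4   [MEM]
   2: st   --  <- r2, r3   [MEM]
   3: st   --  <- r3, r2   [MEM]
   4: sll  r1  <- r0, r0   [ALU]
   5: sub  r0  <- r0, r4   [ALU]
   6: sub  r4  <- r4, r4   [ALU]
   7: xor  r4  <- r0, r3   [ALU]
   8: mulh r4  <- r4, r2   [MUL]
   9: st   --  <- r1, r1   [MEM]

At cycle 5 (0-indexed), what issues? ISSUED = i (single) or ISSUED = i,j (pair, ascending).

ISSUED = 7

c0: i0 blt  no-port BR/MEM
c1: i1 st  no-port MEM/MEM
c2: i2 st  no-port MEM/MEM
c3: i3/i4 st;sll  dual
c4: i5/i6 sub;sub  dual
c5: i7 xor  RAW+WAW r4
c6: i8/i9 mulh;st  dual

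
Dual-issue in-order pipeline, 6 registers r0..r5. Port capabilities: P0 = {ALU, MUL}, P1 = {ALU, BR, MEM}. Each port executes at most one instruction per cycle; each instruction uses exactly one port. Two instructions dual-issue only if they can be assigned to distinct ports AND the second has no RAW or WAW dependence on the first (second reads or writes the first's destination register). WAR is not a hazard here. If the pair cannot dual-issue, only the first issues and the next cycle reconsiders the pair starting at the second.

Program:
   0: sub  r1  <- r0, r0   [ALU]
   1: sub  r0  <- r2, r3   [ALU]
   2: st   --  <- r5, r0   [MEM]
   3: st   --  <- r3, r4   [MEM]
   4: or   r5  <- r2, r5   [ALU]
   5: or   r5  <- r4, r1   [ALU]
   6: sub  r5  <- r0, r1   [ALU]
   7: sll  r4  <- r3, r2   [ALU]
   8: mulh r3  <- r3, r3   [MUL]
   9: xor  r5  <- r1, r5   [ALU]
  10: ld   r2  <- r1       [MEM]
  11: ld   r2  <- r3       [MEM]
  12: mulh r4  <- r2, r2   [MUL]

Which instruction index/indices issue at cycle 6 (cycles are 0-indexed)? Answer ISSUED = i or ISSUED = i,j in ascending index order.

c0: i0,i1 sub.ALU sub.ALU  pair
c1: i2 st.MEM  no-port MEM/MEM
c2: i3,i4 st.MEM or.ALU  pair
c3: i5 or.ALU  WAW r5
c4: i6,i7 sub.ALU sll.ALU  pair
c5: i8,i9 mulh.MUL xor.ALU  pair
c6: i10 ld.MEM  no-port MEM/MEM
c7: i11 ld.MEM  RAW r2
c8: i12 mulh.MUL  tail

ISSUED = 10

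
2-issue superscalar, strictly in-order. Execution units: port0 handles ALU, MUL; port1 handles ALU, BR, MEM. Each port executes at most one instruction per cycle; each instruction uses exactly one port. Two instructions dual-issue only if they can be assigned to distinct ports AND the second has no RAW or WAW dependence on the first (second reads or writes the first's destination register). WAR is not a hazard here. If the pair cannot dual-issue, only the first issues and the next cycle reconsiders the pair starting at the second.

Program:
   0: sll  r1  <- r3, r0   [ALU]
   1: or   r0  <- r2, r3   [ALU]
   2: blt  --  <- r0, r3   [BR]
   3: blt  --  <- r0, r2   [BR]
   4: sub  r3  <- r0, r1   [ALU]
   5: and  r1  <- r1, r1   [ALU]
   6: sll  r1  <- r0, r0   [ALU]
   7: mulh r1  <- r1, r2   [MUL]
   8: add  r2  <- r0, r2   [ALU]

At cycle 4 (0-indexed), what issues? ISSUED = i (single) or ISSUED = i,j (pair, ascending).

ISSUED = 6

#0 head=0: sll/or i0/i1 dual
#1 head=2: blt i2 no-port BR/BR
#2 head=3: blt/sub i3/i4 dual
#3 head=5: and i5 WAW r1
#4 head=6: sll i6 RAW+WAW r1
#5 head=7: mulh/add i7/i8 dual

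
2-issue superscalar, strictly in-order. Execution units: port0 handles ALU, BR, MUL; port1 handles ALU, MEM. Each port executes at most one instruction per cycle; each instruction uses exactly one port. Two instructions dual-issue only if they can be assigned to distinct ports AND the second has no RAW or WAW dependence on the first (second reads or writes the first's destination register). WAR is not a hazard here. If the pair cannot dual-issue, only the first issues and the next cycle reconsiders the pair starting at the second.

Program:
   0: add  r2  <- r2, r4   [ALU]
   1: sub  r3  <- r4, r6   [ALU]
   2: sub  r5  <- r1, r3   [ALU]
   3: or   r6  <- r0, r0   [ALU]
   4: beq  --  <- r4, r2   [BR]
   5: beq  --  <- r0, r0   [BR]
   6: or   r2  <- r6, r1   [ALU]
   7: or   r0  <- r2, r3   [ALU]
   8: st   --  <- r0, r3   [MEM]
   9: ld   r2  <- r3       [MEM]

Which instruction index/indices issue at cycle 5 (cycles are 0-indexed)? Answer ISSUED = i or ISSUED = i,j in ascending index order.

#0 head=0: add+sub i0,i1 dual
#1 head=2: sub+or i2,i3 dual
#2 head=4: beq i4 no-port BR/BR
#3 head=5: beq+or i5,i6 dual
#4 head=7: or i7 RAW r0
#5 head=8: st i8 no-port MEM/MEM
#6 head=9: ld i9 tail

ISSUED = 8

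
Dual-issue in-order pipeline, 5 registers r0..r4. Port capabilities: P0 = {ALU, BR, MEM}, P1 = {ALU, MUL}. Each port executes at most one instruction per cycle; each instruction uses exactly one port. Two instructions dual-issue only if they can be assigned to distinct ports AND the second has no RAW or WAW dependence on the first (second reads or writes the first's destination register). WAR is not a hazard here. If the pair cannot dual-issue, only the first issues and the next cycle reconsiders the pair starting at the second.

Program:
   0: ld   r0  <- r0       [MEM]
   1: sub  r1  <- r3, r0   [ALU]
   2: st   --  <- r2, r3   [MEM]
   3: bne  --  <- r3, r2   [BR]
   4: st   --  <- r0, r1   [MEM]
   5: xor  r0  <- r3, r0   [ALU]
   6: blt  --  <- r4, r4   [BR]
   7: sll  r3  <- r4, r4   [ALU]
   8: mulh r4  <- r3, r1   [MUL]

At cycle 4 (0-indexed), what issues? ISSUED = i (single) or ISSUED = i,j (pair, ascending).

ISSUED = 6,7

  cy0 -> i0 (ld) RAW r0
  cy1 -> i1&i2 (sub/st) dual
  cy2 -> i3 (bne) no-port BR/MEM
  cy3 -> i4&i5 (st/xor) dual
  cy4 -> i6&i7 (blt/sll) dual
  cy5 -> i8 (mulh) tail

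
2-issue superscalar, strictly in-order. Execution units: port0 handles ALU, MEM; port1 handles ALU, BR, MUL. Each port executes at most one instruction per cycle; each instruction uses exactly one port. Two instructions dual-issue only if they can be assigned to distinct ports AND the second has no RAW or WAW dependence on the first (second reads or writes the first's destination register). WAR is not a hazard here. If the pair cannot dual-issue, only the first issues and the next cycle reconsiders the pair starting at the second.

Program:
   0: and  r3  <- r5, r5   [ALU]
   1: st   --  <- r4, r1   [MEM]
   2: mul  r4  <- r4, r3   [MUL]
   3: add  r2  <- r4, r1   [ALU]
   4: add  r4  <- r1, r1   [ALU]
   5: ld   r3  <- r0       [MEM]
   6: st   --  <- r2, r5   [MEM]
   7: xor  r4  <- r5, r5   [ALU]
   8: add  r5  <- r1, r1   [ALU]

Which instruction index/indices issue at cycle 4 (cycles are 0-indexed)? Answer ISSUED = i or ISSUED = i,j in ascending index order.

[0] i0&i1  and.ALU+st.MEM  -- 2-wide
[1] i2  mul.MUL  -- RAW r4
[2] i3&i4  add.ALU+add.ALU  -- 2-wide
[3] i5  ld.MEM  -- no-port MEM/MEM
[4] i6&i7  st.MEM+xor.ALU  -- 2-wide
[5] i8  add.ALU  -- tail

ISSUED = 6,7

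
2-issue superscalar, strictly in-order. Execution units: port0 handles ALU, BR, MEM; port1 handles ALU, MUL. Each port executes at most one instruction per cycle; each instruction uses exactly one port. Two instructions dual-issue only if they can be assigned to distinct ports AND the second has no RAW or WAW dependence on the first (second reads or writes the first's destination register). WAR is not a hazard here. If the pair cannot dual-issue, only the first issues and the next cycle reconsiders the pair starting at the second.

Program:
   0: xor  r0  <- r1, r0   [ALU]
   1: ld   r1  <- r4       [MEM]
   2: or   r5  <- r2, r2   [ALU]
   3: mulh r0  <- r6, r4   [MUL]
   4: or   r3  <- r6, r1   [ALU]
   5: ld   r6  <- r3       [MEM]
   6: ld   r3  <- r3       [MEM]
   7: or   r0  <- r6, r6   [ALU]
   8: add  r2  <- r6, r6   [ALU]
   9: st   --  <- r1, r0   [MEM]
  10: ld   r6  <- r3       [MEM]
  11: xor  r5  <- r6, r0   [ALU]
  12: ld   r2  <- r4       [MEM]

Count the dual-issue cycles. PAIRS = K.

PAIRS = 5

0. xor+ld @i0&i1  | dual
1. or+mulh @i2&i3  | dual
2. or @i4  | RAW r3
3. ld @i5  | no-port MEM/MEM
4. ld+or @i6&i7  | dual
5. add+st @i8&i9  | dual
6. ld @i10  | RAW r6
7. xor+ld @i11&i12  | dual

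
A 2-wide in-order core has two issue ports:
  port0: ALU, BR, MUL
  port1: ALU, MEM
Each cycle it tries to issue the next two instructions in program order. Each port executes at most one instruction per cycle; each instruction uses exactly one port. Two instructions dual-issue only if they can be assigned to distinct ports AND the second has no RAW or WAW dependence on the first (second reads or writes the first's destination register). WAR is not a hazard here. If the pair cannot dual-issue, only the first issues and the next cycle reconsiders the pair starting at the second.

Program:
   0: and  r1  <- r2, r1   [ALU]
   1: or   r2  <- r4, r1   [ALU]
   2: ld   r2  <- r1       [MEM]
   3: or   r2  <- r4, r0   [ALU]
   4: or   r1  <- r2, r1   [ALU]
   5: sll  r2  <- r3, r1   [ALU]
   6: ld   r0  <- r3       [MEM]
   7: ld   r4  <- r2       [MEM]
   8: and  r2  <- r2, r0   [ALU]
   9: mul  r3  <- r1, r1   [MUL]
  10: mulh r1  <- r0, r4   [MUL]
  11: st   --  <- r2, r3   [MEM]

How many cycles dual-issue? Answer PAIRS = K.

PAIRS = 3

c0: i0 and  RAW r1
c1: i1 or  WAW r2
c2: i2 ld  WAW r2
c3: i3 or  RAW r2
c4: i4 or  RAW r1
c5: i5&i6 sll ld  2-wide
c6: i7&i8 ld and  2-wide
c7: i9 mul  no-port MUL/MUL
c8: i10&i11 mulh st  2-wide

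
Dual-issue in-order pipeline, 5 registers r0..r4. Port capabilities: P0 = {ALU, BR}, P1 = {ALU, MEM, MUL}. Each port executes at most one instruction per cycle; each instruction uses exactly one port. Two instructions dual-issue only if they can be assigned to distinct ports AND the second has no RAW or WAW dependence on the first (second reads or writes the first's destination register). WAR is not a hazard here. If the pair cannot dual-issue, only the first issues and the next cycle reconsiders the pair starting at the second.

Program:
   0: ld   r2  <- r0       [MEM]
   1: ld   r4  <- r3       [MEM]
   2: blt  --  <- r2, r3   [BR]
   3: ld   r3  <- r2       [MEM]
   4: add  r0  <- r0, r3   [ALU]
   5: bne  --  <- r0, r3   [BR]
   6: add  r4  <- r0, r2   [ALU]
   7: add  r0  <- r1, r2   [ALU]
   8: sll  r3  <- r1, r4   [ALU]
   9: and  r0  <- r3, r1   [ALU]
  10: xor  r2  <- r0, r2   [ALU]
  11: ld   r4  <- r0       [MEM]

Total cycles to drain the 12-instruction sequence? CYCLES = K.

t=0 i0:ld.MEM ; no-port MEM/MEM
t=1 i1/i2:ld.MEM/blt.BR ; pair
t=2 i3:ld.MEM ; RAW r3
t=3 i4:add.ALU ; RAW r0
t=4 i5/i6:bne.BR/add.ALU ; pair
t=5 i7/i8:add.ALU/sll.ALU ; pair
t=6 i9:and.ALU ; RAW r0
t=7 i10/i11:xor.ALU/ld.MEM ; pair

CYCLES = 8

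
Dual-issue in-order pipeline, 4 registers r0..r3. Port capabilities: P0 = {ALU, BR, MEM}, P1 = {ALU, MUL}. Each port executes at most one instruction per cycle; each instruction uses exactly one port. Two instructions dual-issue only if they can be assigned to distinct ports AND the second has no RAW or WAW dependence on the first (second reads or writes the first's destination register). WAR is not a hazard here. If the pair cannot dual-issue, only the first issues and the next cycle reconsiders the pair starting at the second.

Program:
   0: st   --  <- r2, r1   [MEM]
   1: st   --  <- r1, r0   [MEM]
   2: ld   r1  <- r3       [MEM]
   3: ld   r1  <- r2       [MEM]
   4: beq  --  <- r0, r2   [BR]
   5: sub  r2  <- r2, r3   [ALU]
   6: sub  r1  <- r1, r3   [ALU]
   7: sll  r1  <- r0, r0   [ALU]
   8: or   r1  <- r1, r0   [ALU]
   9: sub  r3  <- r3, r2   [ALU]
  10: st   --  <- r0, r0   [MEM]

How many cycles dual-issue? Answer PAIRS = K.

#0 head=0: st.MEM i0 no-port MEM/MEM
#1 head=1: st.MEM i1 no-port MEM/MEM
#2 head=2: ld.MEM i2 no-port MEM/MEM
#3 head=3: ld.MEM i3 no-port MEM/BR
#4 head=4: beq.BR;sub.ALU i4&i5 dual
#5 head=6: sub.ALU i6 WAW r1
#6 head=7: sll.ALU i7 RAW+WAW r1
#7 head=8: or.ALU;sub.ALU i8&i9 dual
#8 head=10: st.MEM i10 tail

PAIRS = 2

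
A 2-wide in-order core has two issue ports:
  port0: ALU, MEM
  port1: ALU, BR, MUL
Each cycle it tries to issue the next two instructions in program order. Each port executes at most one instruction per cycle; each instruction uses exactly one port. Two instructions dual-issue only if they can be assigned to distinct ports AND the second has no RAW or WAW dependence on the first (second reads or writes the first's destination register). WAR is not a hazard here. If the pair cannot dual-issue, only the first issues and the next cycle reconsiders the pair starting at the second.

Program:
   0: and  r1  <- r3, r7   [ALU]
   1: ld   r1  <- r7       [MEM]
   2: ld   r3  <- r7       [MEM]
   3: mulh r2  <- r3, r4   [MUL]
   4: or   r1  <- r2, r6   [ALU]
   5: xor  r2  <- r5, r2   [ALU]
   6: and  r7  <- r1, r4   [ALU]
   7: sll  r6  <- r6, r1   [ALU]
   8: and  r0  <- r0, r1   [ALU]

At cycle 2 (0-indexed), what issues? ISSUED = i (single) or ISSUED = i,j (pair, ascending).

ISSUED = 2

0. and @i0  | WAW r1
1. ld @i1  | no-port MEM/MEM
2. ld @i2  | RAW r3
3. mulh @i3  | RAW r2
4. or+xor @i4&i5  | pair
5. and+sll @i6&i7  | pair
6. and @i8  | tail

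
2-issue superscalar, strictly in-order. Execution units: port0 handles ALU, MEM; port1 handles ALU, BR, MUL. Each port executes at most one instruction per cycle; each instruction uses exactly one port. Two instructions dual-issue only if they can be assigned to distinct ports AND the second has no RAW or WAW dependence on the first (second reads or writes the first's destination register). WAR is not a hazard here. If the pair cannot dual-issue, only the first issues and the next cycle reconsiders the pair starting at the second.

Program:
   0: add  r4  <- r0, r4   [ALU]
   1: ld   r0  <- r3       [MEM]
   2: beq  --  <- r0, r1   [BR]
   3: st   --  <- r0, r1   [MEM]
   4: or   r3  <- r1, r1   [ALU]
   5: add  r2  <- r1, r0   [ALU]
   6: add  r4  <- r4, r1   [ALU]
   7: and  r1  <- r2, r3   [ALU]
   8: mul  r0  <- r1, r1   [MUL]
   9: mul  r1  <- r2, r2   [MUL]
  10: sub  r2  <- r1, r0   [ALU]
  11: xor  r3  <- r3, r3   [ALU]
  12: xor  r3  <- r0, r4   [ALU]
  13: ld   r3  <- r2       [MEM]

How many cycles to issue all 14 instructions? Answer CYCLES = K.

t=0 i0/i1:add/ld ; dual
t=1 i2/i3:beq/st ; dual
t=2 i4/i5:or/add ; dual
t=3 i6/i7:add/and ; dual
t=4 i8:mul ; no-port MUL/MUL
t=5 i9:mul ; RAW r1
t=6 i10/i11:sub/xor ; dual
t=7 i12:xor ; WAW r3
t=8 i13:ld ; tail

CYCLES = 9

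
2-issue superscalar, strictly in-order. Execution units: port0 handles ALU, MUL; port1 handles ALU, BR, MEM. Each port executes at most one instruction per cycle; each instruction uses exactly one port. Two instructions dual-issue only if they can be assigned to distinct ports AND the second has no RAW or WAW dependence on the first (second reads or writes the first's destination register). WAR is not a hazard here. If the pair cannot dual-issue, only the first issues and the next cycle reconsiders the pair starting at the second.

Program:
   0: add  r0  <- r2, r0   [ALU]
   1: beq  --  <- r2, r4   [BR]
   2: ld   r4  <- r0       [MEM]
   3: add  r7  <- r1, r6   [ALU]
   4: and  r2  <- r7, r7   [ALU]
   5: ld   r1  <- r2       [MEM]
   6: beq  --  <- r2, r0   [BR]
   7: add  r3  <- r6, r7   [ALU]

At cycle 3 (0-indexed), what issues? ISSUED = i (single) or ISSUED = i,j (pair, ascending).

ISSUED = 5

c0: i0&i1 add.ALU beq.BR  pair
c1: i2&i3 ld.MEM add.ALU  pair
c2: i4 and.ALU  RAW r2
c3: i5 ld.MEM  no-port MEM/BR
c4: i6&i7 beq.BR add.ALU  pair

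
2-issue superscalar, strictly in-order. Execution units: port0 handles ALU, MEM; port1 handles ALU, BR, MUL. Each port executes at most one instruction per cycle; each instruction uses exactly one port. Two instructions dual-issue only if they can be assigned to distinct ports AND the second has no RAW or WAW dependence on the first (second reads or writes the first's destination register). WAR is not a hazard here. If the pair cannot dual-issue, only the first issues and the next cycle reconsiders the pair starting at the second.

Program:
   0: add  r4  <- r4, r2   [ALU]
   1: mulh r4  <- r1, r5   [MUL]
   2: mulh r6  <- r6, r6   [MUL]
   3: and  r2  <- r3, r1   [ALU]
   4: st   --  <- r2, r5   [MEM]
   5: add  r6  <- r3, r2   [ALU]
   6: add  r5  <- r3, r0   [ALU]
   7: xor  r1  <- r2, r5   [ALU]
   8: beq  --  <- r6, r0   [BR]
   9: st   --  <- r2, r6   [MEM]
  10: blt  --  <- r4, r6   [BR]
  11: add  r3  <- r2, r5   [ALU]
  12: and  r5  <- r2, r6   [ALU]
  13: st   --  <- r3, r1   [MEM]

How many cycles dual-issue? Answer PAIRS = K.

  cy0 -> i0 (add) WAW r4
  cy1 -> i1 (mulh) no-port MUL/MUL
  cy2 -> i2/i3 (mulh/and) pair
  cy3 -> i4/i5 (st/add) pair
  cy4 -> i6 (add) RAW r5
  cy5 -> i7/i8 (xor/beq) pair
  cy6 -> i9/i10 (st/blt) pair
  cy7 -> i11/i12 (add/and) pair
  cy8 -> i13 (st) tail

PAIRS = 5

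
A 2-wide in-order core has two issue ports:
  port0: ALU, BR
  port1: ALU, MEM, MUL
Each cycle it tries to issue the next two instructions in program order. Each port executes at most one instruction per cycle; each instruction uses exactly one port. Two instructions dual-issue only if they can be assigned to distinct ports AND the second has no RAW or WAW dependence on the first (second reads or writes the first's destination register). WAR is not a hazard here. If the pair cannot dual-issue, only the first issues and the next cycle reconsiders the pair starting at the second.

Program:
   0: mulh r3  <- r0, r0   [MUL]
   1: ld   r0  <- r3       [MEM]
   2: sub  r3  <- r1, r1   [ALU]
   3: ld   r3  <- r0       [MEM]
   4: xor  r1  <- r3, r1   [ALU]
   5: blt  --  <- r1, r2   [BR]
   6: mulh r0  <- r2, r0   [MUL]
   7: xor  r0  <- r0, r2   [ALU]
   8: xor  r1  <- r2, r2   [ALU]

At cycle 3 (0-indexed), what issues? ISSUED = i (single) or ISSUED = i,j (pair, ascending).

ISSUED = 4

[0] i0  mulh  -- no-port MUL/MEM
[1] i1,i2  ld/sub  -- 2-wide
[2] i3  ld  -- RAW r3
[3] i4  xor  -- RAW r1
[4] i5,i6  blt/mulh  -- 2-wide
[5] i7,i8  xor/xor  -- 2-wide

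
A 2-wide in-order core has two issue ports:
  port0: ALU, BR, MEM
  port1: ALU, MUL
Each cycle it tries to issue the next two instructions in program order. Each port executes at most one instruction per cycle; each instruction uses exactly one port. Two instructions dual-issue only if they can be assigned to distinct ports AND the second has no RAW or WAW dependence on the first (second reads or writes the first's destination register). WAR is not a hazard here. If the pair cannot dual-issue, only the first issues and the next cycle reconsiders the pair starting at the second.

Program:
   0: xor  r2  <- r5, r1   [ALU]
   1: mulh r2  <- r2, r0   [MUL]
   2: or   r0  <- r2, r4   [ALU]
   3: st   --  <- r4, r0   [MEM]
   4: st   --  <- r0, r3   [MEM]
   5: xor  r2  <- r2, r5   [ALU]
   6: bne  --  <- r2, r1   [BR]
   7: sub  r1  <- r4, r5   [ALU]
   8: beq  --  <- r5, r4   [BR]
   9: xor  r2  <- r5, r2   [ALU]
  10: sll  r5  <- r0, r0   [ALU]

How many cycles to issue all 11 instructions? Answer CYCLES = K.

CYCLES = 8

t=0 i0:xor ; RAW+WAW r2
t=1 i1:mulh ; RAW r2
t=2 i2:or ; RAW r0
t=3 i3:st ; no-port MEM/MEM
t=4 i4,i5:st;xor ; dual
t=5 i6,i7:bne;sub ; dual
t=6 i8,i9:beq;xor ; dual
t=7 i10:sll ; tail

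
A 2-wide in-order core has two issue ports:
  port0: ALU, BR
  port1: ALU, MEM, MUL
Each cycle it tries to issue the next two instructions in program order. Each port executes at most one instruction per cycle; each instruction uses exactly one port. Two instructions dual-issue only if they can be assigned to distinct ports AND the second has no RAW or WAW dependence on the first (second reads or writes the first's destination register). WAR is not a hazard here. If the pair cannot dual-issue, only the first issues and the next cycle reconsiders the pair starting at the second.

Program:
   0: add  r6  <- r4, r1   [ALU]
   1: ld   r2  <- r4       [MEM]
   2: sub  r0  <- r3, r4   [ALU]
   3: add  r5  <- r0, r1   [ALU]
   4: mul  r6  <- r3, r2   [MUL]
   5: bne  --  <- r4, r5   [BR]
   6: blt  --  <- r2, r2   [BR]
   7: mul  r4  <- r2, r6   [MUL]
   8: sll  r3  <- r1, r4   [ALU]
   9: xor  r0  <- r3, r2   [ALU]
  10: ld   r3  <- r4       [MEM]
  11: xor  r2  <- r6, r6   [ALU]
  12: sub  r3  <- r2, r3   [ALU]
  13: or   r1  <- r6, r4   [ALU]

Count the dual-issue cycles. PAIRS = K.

PAIRS = 5

t=0 i0&i1:add+ld ; 2-wide
t=1 i2:sub ; RAW r0
t=2 i3&i4:add+mul ; 2-wide
t=3 i5:bne ; no-port BR/BR
t=4 i6&i7:blt+mul ; 2-wide
t=5 i8:sll ; RAW r3
t=6 i9&i10:xor+ld ; 2-wide
t=7 i11:xor ; RAW r2
t=8 i12&i13:sub+or ; 2-wide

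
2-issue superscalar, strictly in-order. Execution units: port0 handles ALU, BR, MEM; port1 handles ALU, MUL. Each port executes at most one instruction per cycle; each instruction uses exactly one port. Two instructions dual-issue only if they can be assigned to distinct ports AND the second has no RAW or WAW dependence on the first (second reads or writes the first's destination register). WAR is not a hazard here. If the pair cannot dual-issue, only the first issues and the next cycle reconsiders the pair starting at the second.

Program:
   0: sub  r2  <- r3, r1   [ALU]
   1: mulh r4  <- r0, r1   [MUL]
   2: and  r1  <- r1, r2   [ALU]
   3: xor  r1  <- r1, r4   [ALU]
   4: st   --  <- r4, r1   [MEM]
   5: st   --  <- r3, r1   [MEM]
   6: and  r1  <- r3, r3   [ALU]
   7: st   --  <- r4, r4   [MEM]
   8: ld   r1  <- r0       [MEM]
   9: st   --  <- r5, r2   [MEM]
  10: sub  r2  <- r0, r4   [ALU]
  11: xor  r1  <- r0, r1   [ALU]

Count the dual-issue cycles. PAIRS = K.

PAIRS = 3

c0: i0&i1 sub.ALU+mulh.MUL  pair
c1: i2 and.ALU  RAW+WAW r1
c2: i3 xor.ALU  RAW r1
c3: i4 st.MEM  no-port MEM/MEM
c4: i5&i6 st.MEM+and.ALU  pair
c5: i7 st.MEM  no-port MEM/MEM
c6: i8 ld.MEM  no-port MEM/MEM
c7: i9&i10 st.MEM+sub.ALU  pair
c8: i11 xor.ALU  tail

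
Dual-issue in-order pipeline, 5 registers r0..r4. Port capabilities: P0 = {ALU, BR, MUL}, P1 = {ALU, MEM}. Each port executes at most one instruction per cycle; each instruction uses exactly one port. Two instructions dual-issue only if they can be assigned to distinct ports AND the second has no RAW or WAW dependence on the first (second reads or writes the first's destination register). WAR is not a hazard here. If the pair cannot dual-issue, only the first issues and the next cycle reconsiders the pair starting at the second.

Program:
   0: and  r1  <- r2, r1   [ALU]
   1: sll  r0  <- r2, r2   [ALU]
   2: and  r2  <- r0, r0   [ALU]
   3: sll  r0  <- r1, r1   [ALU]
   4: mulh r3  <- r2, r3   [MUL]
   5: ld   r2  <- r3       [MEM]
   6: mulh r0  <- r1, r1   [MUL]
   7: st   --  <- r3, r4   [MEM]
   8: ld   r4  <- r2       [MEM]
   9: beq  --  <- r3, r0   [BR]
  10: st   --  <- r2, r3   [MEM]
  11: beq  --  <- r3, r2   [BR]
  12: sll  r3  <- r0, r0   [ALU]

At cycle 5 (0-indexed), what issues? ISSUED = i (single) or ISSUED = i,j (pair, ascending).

[0] i0+i1  and.ALU/sll.ALU  -- 2-wide
[1] i2+i3  and.ALU/sll.ALU  -- 2-wide
[2] i4  mulh.MUL  -- RAW r3
[3] i5+i6  ld.MEM/mulh.MUL  -- 2-wide
[4] i7  st.MEM  -- no-port MEM/MEM
[5] i8+i9  ld.MEM/beq.BR  -- 2-wide
[6] i10+i11  st.MEM/beq.BR  -- 2-wide
[7] i12  sll.ALU  -- tail

ISSUED = 8,9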